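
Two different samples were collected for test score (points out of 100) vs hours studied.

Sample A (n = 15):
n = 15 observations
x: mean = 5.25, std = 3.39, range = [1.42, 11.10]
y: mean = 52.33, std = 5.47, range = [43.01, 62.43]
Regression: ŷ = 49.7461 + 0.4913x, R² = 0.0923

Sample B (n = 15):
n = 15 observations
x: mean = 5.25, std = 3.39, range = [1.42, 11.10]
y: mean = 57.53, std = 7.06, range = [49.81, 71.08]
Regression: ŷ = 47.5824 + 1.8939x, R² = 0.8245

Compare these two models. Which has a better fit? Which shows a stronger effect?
Model B has the better fit (R² = 0.8245 vs 0.0923). Model B shows the stronger effect (|β₁| = 1.8939 vs 0.4913).

Model Comparison:

Fit — compare R²:
- Model A: R² = 0.0923 → 9.23% of variance in test score explained
- Model B: R² = 0.8245 → 82.45% of variance in test score explained
- 0.8245 > 0.0923 → Model B has the better fit

Which has the larger per-hour effect? (|β₁|)
- Model A: β₁ = 0.4913 → predicted test score rises 0.4913 points per additional hour of study time
- Model B: β₁ = 1.8939 → predicted test score rises 1.8939 points per additional hour of study time
- |0.4913| < |1.8939| → Model B shows the stronger marginal effect

Note: R² measures how tightly points cluster around the line; β₁ measures how steep the line is — they answer different questions.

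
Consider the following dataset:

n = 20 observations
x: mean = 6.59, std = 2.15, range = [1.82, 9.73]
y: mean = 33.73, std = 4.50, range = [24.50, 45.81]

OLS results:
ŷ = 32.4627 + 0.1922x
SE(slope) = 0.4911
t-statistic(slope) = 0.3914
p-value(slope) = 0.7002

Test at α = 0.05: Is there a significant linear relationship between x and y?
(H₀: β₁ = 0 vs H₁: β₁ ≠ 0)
p-value = 0.7002 ≥ α = 0.05, so we fail to reject H₀. The relationship is not significant.

Hypothesis test for the slope coefficient:

H₀: β₁ = 0 (no linear relationship)
H₁: β₁ ≠ 0 (linear relationship exists)

Test statistic: t = β̂₁ / SE(β̂₁) = 0.1922 / 0.4911 = 0.3914

The p-value (0.7002) is the probability, under H₀, of a t-statistic at least as extreme as |t| = 0.3914 (two-sided, df = n − 2 = 18).

Decision rule: reject H₀ if p-value < α.
p-value = 0.7002 ≥ α = 0.05 → fail to reject H₀.

At α = 0.05 the data do not provide convincing evidence of a nonzero slope.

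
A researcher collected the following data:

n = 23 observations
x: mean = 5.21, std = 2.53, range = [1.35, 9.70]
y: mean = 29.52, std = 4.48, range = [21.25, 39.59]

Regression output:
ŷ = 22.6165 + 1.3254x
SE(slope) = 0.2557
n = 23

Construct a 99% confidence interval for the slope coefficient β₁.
The 99% CI for β₁ is (0.6014, 2.0494)

Confidence interval for the slope:

The 99% CI for β₁ is: β̂₁ ± t*(α/2, n-2) × SE(β̂₁)

Step 1: Find critical t-value
- Confidence level = 0.99
- Degrees of freedom = n - 2 = 23 - 2 = 21
- t*(α/2, 21) = 2.8314

Step 2: Calculate margin of error
Margin = 2.8314 × 0.2557 = 0.7240

Step 3: Construct interval
CI = 1.3254 ± 0.7240
CI = (0.6014, 2.0494)

Interpretation: intervals built this way capture the true β₁ in 99% of repeated samples; here the plausible range for the per-unit effect of x on y is 0.6014 to 2.0494.
Both endpoints are positive, so the data support a genuinely positive slope at this confidence level.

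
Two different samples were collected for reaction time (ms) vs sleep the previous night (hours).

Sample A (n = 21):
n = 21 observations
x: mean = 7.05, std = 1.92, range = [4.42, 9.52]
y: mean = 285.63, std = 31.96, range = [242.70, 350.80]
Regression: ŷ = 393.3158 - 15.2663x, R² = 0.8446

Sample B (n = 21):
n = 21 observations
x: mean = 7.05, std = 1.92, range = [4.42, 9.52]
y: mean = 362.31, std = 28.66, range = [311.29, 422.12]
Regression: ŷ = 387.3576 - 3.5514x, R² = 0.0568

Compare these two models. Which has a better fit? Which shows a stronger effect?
Model A has the better fit (R² = 0.8446 vs 0.0568). Model A shows the stronger effect (|β₁| = 15.2663 vs 3.5514).

Model Comparison:

Fit — compare R²:
- Model A: R² = 0.8446 → 84.46% of variance in reaction time explained
- Model B: R² = 0.0568 → 5.68% of variance in reaction time explained
- 0.8446 > 0.0568 → Model A has the better fit

Strength of effect — compare |β₁|:
- Model A: β₁ = -15.2663 → predicted reaction time falls 15.2663 ms per additional hour of sleep
- Model B: β₁ = -3.5514 → predicted reaction time falls 3.5514 ms per additional hour of sleep
- |-15.2663| > |-3.5514| → Model A shows the stronger marginal effect

Notes:
- R² measures how tightly points cluster around the line; β₁ measures how steep the line is — they answer different questions.
- A better fit (higher R²) doesn't necessarily mean a more important relationship.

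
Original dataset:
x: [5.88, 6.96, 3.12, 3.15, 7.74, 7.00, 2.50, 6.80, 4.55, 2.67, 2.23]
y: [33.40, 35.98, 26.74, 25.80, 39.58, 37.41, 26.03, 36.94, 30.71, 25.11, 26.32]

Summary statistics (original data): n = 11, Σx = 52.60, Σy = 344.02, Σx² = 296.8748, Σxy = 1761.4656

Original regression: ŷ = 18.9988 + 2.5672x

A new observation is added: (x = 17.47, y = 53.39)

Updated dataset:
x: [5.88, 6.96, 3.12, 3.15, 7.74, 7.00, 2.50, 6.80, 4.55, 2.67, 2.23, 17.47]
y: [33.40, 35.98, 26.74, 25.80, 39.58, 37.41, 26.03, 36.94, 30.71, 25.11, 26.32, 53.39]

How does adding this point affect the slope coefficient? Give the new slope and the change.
Adding the point moves β₁ from 2.5672 to 1.9367, i.e. it decreases by 0.6305 (-24.6%).

x = 17.47 lies well outside the original x-range [2.23, 7.74] (x̄ ≈ 4.78), so this observation has high leverage and can move the slope substantially.

Step 1: Update the sums with the new point (n goes from 11 to 12)
Σx  = 52.60 + 17.47 = 70.07
Σy  = 344.02 + 53.39 = 397.41
Σx² = 296.8748 + 17.47² = 296.8748 + 305.2009 = 602.0757
Σxy = 1761.4656 + 17.47×53.39 = 1761.4656 + 932.7233 = 2694.1889

Step 2: Recompute the slope with b₁ = (nΣxy − ΣxΣy) / (nΣx² − (Σx)²)
Numerator   = 12×2694.1889 − 70.07×397.41 = 32330.2668 − 27846.5187 = 4483.7481
Denominator = 12×602.0757 − 70.07² = 7224.9084 − 4909.8049 = 2315.1035
b₁(new) = 4483.7481 / 2315.1035 = 1.9367

(Same formula on the original sums: (11×1761.4656 − 52.60×344.02) / (11×296.8748 − 52.60²) = 1280.6696 / 498.8628 = 2.5672, matching the given fit.)

Step 3: Change in slope
Δβ₁ = 1.9367 − 2.5672 = -0.6305
Relative change = -0.6305 / 2.5672 × 100% = -24.6%
→ the slope decreases when the point is added.

Because the point sits below the extension of the original line at a high-leverage x, it tilts the fit down.
In practice: examine leverage (hᵢ) and Cook's distance rather than deleting it automatically; investigate whether it comes from the same population as the rest of the sample.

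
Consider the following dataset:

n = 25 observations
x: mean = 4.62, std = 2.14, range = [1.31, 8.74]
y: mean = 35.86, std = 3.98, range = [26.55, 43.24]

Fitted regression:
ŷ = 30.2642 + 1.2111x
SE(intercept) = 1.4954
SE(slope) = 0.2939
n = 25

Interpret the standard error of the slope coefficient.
SE(slope) = 0.2939 measures the uncertainty in the estimated slope. The coefficient is estimated with moderate precision (SE/|β̂₁| = 24.3%).

SE(β̂₁) = 0.2939 says: if we drew many samples of n = 25 from the same population and refit each time, the fitted slopes would scatter with a standard deviation of roughly 0.2939 around the true β₁.

Relative precision:
- SE / |β̂₁| = 0.2939 / 1.2111 = 24.3%
- Rule of thumb (under 20%: precise; 20% to under 50%: moderately precise; 50% or more: imprecise) → moderately precise

Link to the t-test: t = β̂₁ / SE(β̂₁) = 1.2111 / 0.2939 = 4.1208, the statistic for H₀: β₁ = 0.

What drives SE(β̂₁): larger n (here n = 25) → smaller SE.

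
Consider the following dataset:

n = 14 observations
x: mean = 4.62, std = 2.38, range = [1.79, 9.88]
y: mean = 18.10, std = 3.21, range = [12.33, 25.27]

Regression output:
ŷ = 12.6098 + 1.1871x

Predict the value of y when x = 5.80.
ŷ = 19.4950

Plug x = 5.80 into the fitted line:

ŷ = 12.6098 + 1.1871 × 5.80
ŷ = 12.6098 + 6.8852
ŷ = 19.4950

This is a point prediction; actual observations scatter around it by roughly the residual standard deviation.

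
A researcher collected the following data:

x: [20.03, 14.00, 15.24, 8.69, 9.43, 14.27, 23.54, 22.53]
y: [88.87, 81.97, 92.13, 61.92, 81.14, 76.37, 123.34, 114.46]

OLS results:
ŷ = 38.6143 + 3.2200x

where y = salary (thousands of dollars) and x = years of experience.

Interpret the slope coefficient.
On average, salary is about 3.2200 thousand dollars higher for every extra year of experience.

The slope coefficient β₁ = 3.2200 represents the marginal effect of experience on salary.

Interpretation:
- Experience up by 1 year → predicted salary increases by 3.2200 thousand dollars
- This is a linear approximation: the same per-unit change is assumed across the whole observed x range
- The slope describes association in these data, not necessarily a causal effect

(β₀ = 38.6143 is the fitted value at x = 0 and is not part of the slope interpretation.)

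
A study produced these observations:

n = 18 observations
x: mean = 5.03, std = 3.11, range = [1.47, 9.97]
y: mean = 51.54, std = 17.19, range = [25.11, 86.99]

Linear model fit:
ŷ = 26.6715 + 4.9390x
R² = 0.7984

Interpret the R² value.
R² = 0.7984 means 79.84% of the variation in y is explained by the linear relationship with x. This indicates a strong fit.

R² = 1 − SS_res/SS_tot compares the residual scatter to the total scatter of y about its mean.

Here R² = 0.7984:
- Explained: 79.84% of the variation in y
- Unexplained (residual): 100% − 79.84% = 20.16%
- Rule of thumb (below 0.3 weak; 0.3 to below 0.7 moderate; 0.7 and above strong) → strong

Note: R² says nothing about causation, and a high R² does not by itself mean the linear form is appropriate — check the residuals.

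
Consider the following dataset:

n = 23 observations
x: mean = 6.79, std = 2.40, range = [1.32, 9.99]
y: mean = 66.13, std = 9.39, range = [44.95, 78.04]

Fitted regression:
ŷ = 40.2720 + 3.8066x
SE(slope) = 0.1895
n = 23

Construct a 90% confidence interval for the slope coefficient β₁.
The 90% CI for β₁ is (3.4805, 4.1327)

Confidence interval for the slope:

The 90% CI for β₁ is: β̂₁ ± t*(α/2, n-2) × SE(β̂₁)

Step 1: Find critical t-value
- Confidence level = 0.9
- Degrees of freedom = n - 2 = 23 - 2 = 21
- t*(α/2, 21) = 1.7207

Step 2: Calculate margin of error
Margin = 1.7207 × 0.1895 = 0.3261

Step 3: Construct interval
CI = 3.8066 ± 0.3261
CI = (3.4805, 4.1327)

Interpretation: each one-unit increase in x is associated with a change in mean y of between 3.4805 and 4.1327, with 90% confidence.
The interval does not include 0, suggesting a significant linear relationship.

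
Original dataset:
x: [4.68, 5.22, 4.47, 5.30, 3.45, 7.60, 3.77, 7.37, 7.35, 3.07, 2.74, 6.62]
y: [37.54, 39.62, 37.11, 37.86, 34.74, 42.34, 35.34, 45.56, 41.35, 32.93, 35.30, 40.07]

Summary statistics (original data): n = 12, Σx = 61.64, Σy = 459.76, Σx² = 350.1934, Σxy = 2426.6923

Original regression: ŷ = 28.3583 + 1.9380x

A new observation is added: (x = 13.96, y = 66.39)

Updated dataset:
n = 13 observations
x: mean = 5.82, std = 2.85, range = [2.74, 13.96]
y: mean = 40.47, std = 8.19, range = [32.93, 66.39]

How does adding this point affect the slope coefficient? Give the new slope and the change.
New slope β₁ = 2.7860 versus 1.9380 before: a change of +0.8480 (+43.8%).

The new point has HIGH LEVERAGE: x = 13.96 is far from the original mean x̄ = 61.64/12 ≈ 5.14 (original range [2.74, 7.60]).

Step 1: Update the sums with the new point (n goes from 12 to 13)
Σx  = 61.64 + 13.96 = 75.60
Σy  = 459.76 + 66.39 = 526.15
Σx² = 350.1934 + 13.96² = 350.1934 + 194.8816 = 545.0750
Σxy = 2426.6923 + 13.96×66.39 = 2426.6923 + 926.8044 = 3353.4967

Step 2: Recompute the slope with b₁ = (nΣxy − ΣxΣy) / (nΣx² − (Σx)²)
Numerator   = 13×3353.4967 − 75.60×526.15 = 43595.4571 − 39776.9400 = 3818.5171
Denominator = 13×545.0750 − 75.60² = 7085.9750 − 5715.3600 = 1370.6150
b₁(new) = 3818.5171 / 1370.6150 = 2.7860

(Same formula on the original sums: (12×2426.6923 − 61.64×459.76) / (12×350.1934 − 61.64²) = 780.7012 / 402.8312 = 1.9380, matching the given fit.)

Step 3: Change in slope
Δβ₁ = 2.7860 − 1.9380 = +0.8480
Relative change = +0.8480 / 1.9380 × 100% = +43.8%
→ the slope increases when the point is added.

A high-leverage point only changes the slope if it is off the original line; here y = 66.39 is above the original trend, so the slope increases.
In practice: refit with and without it and report both if conclusions differ.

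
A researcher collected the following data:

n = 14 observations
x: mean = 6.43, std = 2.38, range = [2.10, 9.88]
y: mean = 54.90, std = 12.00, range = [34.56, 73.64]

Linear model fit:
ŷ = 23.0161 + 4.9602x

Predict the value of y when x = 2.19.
ŷ = 33.8789

x = 2.19 lies inside the observed range [2.10, 9.88], so the fitted equation applies directly:

ŷ = 23.0161 + 4.9602 × 2.19
ŷ = 23.0161 + 10.8628
ŷ = 33.8789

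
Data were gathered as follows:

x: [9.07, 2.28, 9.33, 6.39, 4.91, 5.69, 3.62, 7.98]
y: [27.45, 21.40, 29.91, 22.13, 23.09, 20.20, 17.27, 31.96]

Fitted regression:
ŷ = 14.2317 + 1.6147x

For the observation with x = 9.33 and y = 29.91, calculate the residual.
Residual = 0.6131

The residual is the difference between the actual value and the predicted value:

Residual = y - ŷ

Step 1: Calculate predicted value
ŷ = 14.2317 + 1.6147 × 9.33
ŷ = 29.2969

Step 2: Calculate residual
Residual = 29.91 - 29.2969
Residual = 0.6131

Sign check: y > ŷ, so the point is above the line and the fit underestimates here.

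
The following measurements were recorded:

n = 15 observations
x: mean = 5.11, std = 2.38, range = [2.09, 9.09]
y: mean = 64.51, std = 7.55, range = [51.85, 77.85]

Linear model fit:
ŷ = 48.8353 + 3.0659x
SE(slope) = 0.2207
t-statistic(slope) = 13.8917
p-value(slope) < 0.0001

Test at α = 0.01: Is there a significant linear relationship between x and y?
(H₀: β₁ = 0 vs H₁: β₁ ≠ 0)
Since p-value < 0.0001 < α = 0.01, reject H₀ — the slope is significantly different from 0.

Hypothesis test for the slope coefficient:

H₀: β₁ = 0 (no linear relationship)
H₁: β₁ ≠ 0 (linear relationship exists)

Test statistic: t = β̂₁ / SE(β̂₁) = 3.0659 / 0.2207 = 13.8917

With df = 13, the two-sided p-value for |t| = 13.8917 is <0.0001.

Decision rule: reject H₀ if p-value < α.
p-value < 0.0001 < α = 0.01 → reject H₀.

At α = 0.01 the data do provide convincing evidence of a nonzero slope.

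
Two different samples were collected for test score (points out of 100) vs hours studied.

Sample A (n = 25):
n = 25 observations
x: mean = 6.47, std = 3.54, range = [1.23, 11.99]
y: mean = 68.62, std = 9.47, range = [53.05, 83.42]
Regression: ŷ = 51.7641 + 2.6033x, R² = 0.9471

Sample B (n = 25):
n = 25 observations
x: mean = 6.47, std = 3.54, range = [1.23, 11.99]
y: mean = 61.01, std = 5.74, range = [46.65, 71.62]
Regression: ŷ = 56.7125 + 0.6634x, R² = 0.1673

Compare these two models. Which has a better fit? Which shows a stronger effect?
Model A has the better fit (R² = 0.9471 vs 0.1673). Model A shows the stronger effect (|β₁| = 2.6033 vs 0.6634).

Model Comparison:

Which explains more variance? (R²)
- Model A: R² = 0.9471 → 94.71% of variance in test score explained
- Model B: R² = 0.1673 → 16.73% of variance in test score explained
- 0.9471 > 0.1673 → Model A has the better fit

Which has the larger per-hour effect? (|β₁|)
- Model A: β₁ = 2.6033 → predicted test score rises 2.6033 points per additional hour of study time
- Model B: β₁ = 0.6634 → predicted test score rises 0.6634 points per additional hour of study time
- |2.6033| > |0.6634| → Model A shows the stronger marginal effect

Note: The two samples could reflect different populations, time periods, or measurement quality.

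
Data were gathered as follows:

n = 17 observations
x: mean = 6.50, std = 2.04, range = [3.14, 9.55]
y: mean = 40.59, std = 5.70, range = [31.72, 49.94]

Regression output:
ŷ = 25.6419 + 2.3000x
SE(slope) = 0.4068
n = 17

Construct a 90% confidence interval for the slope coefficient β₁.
The 90% CI for β₁ is (1.5868, 3.0132)

Confidence interval for the slope:

The 90% CI for β₁ is: β̂₁ ± t*(α/2, n-2) × SE(β̂₁)

Step 1: Find critical t-value
- Confidence level = 0.9
- Degrees of freedom = n - 2 = 17 - 2 = 15
- t*(α/2, 15) = 1.7531

Step 2: Calculate margin of error
Margin = 1.7531 × 0.4068 = 0.7132

Step 3: Construct interval
CI = 2.3000 ± 0.7132
CI = (1.5868, 3.0132)

Interpretation: intervals built this way capture the true β₁ in 90% of repeated samples; here the plausible range for the per-unit effect of x on y is 1.5868 to 3.0132.
Since 0 is outside the interval, a two-sided test at α = 0.10 would reject H₀: β₁ = 0.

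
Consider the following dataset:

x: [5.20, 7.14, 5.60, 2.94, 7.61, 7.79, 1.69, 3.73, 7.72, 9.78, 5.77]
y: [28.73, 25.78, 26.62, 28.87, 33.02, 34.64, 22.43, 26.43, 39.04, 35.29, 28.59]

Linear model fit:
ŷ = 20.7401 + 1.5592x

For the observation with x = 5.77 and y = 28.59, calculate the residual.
Residual = -1.1467

The residual is the difference between the actual value and the predicted value:

Residual = y - ŷ

Step 1: Calculate predicted value
ŷ = 20.7401 + 1.5592 × 5.77
ŷ = 29.7367

Step 2: Calculate residual
Residual = 28.59 - 29.7367
Residual = -1.1467

The residual is negative, so the observed y = 28.59 sits below the regression line (the line overestimates it by 1.1467).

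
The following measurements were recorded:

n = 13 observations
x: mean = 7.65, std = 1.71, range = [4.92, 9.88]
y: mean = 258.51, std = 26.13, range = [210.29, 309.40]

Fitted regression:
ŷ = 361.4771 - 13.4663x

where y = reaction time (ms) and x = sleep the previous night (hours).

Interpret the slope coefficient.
On average, reaction time is about 13.4663 ms lower for every extra hour of sleep.

The slope coefficient β₁ = -13.4663 represents the marginal effect of sleep on reaction time.

Interpretation:
- Sleep up by 1 hour → predicted reaction time decreases by 13.4663 ms
- The effect is assumed constant over the observed range of x (linearity)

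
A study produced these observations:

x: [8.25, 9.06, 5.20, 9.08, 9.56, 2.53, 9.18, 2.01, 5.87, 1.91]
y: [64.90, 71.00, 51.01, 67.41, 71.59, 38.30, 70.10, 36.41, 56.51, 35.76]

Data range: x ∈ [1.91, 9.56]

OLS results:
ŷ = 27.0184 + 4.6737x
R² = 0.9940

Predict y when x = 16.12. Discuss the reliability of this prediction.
ŷ = 102.3584 (extrapolation — x = 16.12 lies outside [1.91, 9.56], so reliability is low).

Prediction calculation:
ŷ = 27.0184 + 4.6737 × 16.12
ŷ = 102.3584

Reliability:
- Data range: x ∈ [1.91, 9.56]
- Prediction point: x = 16.12 is 6.56 units above the observed range → this is EXTRAPOLATION, not interpolation

Why that matters here:
- Real relationships often flatten, saturate, or turn nonlinear at extremes
- The linear relationship may not hold outside the observed range
- There are no observations near this x to validate the fitted line there

Report the number if required, but flag clearly that it is an extrapolation.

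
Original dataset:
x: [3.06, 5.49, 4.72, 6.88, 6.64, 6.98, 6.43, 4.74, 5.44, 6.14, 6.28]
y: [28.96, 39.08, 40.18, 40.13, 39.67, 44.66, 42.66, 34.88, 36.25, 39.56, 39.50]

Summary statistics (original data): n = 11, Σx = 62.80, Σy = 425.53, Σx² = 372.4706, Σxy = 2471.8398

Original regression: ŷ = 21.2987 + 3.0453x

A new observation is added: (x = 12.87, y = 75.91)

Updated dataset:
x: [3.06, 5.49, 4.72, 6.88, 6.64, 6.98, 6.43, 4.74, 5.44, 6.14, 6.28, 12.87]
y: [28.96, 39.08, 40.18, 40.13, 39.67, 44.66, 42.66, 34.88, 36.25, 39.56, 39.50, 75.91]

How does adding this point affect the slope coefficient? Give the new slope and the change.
Adding the point moves β₁ from 3.0453 to 4.7059, i.e. it increases by 1.6606 (+54.5%).

x = 12.87 lies well outside the original x-range [3.06, 6.98] (x̄ ≈ 5.71), so this observation has high leverage and can move the slope substantially.

Step 1: Update the sums with the new point (n goes from 11 to 12)
Σx  = 62.80 + 12.87 = 75.67
Σy  = 425.53 + 75.91 = 501.44
Σx² = 372.4706 + 12.87² = 372.4706 + 165.6369 = 538.1075
Σxy = 2471.8398 + 12.87×75.91 = 2471.8398 + 976.9617 = 3448.8015

Step 2: Recompute the slope with b₁ = (nΣxy − ΣxΣy) / (nΣx² − (Σx)²)
Numerator   = 12×3448.8015 − 75.67×501.44 = 41385.6180 − 37943.9648 = 3441.6532
Denominator = 12×538.1075 − 75.67² = 6457.2900 − 5725.9489 = 731.3411
b₁(new) = 3441.6532 / 731.3411 = 4.7059

(Same formula on the original sums: (11×2471.8398 − 62.80×425.53) / (11×372.4706 − 62.80²) = 466.9538 / 153.3366 = 3.0453, matching the given fit.)

Step 3: Change in slope
Δβ₁ = 4.7059 − 3.0453 = +1.6606
Relative change = +1.6606 / 3.0453 × 100% = +54.5%
→ the slope increases when the point is added.

Because the point sits above the extension of the original line at a high-leverage x, it tilts the fit up.
In practice: check such a point for data-entry or measurement error.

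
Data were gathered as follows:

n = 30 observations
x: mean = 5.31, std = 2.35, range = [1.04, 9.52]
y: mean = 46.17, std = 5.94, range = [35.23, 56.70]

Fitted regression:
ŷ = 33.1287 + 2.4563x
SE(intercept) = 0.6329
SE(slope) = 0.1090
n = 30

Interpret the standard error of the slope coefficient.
SE(slope) = 0.1090 measures the uncertainty in the estimated slope. The coefficient is estimated precisely (SE/|β̂₁| = 4.4%).

What SE measures:
- The standard error quantifies the sampling variability of the coefficient estimate
- It is the estimated standard deviation of β̂₁ across hypothetical repeated samples of the same size
- Smaller SE → more precise estimate

Relative precision:
- SE / |β̂₁| = 0.1090 / 2.4563 = 4.4%
- Rule of thumb (under 20%: precise; 20% to under 50%: moderately precise; 50% or more: imprecise) → precise

Link to the t-test: t = β̂₁ / SE(β̂₁) = 2.4563 / 0.1090 = 22.5349, the statistic for H₀: β₁ = 0.

What drives SE(β̂₁): more residual scatter → larger SE.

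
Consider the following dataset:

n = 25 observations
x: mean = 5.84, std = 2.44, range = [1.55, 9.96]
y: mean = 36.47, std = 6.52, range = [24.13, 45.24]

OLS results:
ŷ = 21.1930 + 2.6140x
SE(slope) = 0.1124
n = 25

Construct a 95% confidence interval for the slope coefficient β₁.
The 95% CI for β₁ is (2.3815, 2.8465)

Confidence interval for the slope:

The 95% CI for β₁ is: β̂₁ ± t*(α/2, n-2) × SE(β̂₁)

Step 1: Find critical t-value
- Confidence level = 0.95
- Degrees of freedom = n - 2 = 25 - 2 = 23
- t*(α/2, 23) = 2.0687

Step 2: Calculate margin of error
Margin = 2.0687 × 0.1124 = 0.2325

Step 3: Construct interval
CI = 2.6140 ± 0.2325
CI = (2.3815, 2.8465)

Interpretation: intervals built this way capture the true β₁ in 95% of repeated samples; here the plausible range for the per-unit effect of x on y is 2.3815 to 2.8465.
Both endpoints are positive, so the data support a genuinely positive slope at this confidence level.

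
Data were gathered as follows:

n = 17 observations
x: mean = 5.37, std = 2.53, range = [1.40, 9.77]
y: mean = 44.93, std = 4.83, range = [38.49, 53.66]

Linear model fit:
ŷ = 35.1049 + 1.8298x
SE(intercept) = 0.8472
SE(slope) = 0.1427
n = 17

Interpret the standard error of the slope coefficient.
SE(slope) = 0.1427 measures the uncertainty in the estimated slope. The coefficient is estimated precisely (SE/|β̂₁| = 7.8%).

SE(β̂₁) = 0.1427 says: if we drew many samples of n = 17 from the same population and refit each time, the fitted slopes would scatter with a standard deviation of roughly 0.1427 around the true β₁.

Relative precision:
- SE / |β̂₁| = 0.1427 / 1.8298 = 7.8%
- Rule of thumb (under 20%: precise; 20% to under 50%: moderately precise; 50% or more: imprecise) → precise

Link to the t-test: t = β̂₁ / SE(β̂₁) = 1.8298 / 0.1427 = 12.8227, the statistic for H₀: β₁ = 0.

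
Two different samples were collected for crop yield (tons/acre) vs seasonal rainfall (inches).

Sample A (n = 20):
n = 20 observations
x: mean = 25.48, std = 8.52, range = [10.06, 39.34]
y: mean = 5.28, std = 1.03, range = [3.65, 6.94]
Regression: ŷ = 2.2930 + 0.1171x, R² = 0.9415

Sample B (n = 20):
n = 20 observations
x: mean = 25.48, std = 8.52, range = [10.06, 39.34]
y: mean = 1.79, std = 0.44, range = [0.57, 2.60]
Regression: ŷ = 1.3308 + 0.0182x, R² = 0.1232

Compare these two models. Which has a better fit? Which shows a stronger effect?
Model A has the better fit (R² = 0.9415 vs 0.1232). Model A shows the stronger effect (|β₁| = 0.1171 vs 0.0182).

Model Comparison:

Fit — compare R²:
- Model A: R² = 0.9415 → 94.15% of variance in crop yield explained
- Model B: R² = 0.1232 → 12.32% of variance in crop yield explained
- 0.9415 > 0.1232 → Model A has the better fit

Which has the larger per-inch effect? (|β₁|)
- Model A: β₁ = 0.1171 → predicted crop yield rises 0.1171 tons/acre per additional inch of rainfall
- Model B: β₁ = 0.0182 → predicted crop yield rises 0.0182 tons/acre per additional inch of rainfall
- |0.1171| > |0.0182| → Model A shows the stronger marginal effect

Notes:
- A better fit (higher R²) doesn't necessarily mean a more important relationship.
- R² measures how tightly points cluster around the line; β₁ measures how steep the line is — they answer different questions.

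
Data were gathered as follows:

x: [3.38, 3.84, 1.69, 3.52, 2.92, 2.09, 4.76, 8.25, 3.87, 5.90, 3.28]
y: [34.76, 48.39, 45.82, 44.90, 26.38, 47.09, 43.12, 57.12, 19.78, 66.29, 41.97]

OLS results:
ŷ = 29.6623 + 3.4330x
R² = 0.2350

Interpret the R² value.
R² = 0.2350 means 23.50% of the variation in y is explained by the linear relationship with x. This indicates a weak fit.

R² (coefficient of determination) measures the proportion of variance in y explained by the regression model.

Here R² = 0.2350:
- Explained: 23.50% of the variation in y
- Unexplained (residual): 100% − 23.50% = 76.50%
- Rule of thumb (below 0.3 weak; 0.3 to below 0.7 moderate; 0.7 and above strong) → weak

Calculation: R² = 1 − (SS_res / SS_tot), where SS_res is the sum of squared residuals and SS_tot the total sum of squares.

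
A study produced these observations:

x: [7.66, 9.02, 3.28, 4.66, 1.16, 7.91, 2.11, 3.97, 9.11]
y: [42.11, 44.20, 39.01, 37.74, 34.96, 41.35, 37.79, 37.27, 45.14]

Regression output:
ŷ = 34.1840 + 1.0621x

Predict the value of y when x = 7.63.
ŷ = 42.2878

x = 7.63 lies inside the observed range [1.16, 9.11], so the fitted equation applies directly:

ŷ = 34.1840 + 1.0621 × 7.63
ŷ = 34.1840 + 8.1038
ŷ = 42.2878

This is a point prediction; actual observations scatter around it by roughly the residual standard deviation.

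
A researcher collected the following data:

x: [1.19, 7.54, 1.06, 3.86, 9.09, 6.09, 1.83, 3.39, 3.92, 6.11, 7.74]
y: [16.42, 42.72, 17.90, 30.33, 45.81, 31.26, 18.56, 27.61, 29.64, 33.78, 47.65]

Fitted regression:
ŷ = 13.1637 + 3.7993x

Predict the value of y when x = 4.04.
ŷ = 28.5129

x = 4.04 lies inside the observed range [1.06, 9.09], so the fitted equation applies directly:

ŷ = 13.1637 + 3.7993 × 4.04
ŷ = 13.1637 + 15.3492
ŷ = 28.5129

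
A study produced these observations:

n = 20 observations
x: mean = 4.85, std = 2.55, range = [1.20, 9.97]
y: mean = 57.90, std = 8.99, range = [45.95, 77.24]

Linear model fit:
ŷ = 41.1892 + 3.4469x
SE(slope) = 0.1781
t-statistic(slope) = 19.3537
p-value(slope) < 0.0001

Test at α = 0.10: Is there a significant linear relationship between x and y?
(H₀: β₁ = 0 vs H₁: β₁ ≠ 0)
p-value < 0.0001 < α = 0.10, so we reject H₀. The relationship is significant.

Hypothesis test for the slope coefficient:

H₀: β₁ = 0 (no linear relationship)
H₁: β₁ ≠ 0 (linear relationship exists)

Test statistic: t = β̂₁ / SE(β̂₁) = 3.4469 / 0.1781 = 19.3537

p < 0.0001: how often a slope estimate this far from 0 (in SE units) would arise by chance if β₁ were truly 0.

Decision rule: reject H₀ if p-value < α.
p-value < 0.0001 < α = 0.10 → reject H₀.

At α = 0.10 the data do provide convincing evidence of a nonzero slope.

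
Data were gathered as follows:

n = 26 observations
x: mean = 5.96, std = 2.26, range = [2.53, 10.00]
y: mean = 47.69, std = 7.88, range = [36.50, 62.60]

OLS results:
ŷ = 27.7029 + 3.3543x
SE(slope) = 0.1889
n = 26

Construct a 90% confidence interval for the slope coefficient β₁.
The 90% CI for β₁ is (3.0311, 3.6775)

Confidence interval for the slope:

The 90% CI for β₁ is: β̂₁ ± t*(α/2, n-2) × SE(β̂₁)

Step 1: Find critical t-value
- Confidence level = 0.9
- Degrees of freedom = n - 2 = 26 - 2 = 24
- t*(α/2, 24) = 1.7109

Step 2: Calculate margin of error
Margin = 1.7109 × 0.1889 = 0.3232

Step 3: Construct interval
CI = 3.3543 ± 0.3232
CI = (3.0311, 3.6775)

Interpretation: intervals built this way capture the true β₁ in 90% of repeated samples; here the plausible range for the per-unit effect of x on y is 3.0311 to 3.6775.
The interval does not include 0, suggesting a significant linear relationship.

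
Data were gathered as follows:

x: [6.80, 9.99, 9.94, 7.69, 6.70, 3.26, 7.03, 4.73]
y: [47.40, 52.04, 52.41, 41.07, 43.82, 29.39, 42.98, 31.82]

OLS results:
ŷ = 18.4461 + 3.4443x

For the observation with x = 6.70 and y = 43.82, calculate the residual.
Residual = 2.2971

The residual is the difference between the actual value and the predicted value:

Residual = y - ŷ

Step 1: Calculate predicted value
ŷ = 18.4461 + 3.4443 × 6.70
ŷ = 41.5229

Step 2: Calculate residual
Residual = 43.82 - 41.5229
Residual = 2.2971

Sign check: y > ŷ, so the point is above the line and the fit underestimates here.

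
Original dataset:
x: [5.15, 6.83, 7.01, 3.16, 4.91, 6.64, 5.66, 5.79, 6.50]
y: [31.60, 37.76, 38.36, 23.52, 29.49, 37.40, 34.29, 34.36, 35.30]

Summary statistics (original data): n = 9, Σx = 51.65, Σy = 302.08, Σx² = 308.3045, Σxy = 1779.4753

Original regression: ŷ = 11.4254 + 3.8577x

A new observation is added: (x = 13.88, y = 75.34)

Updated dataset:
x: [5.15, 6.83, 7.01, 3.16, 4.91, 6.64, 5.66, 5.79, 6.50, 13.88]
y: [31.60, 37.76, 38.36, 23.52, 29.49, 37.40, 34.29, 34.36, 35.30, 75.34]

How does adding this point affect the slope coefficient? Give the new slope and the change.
Adding the point moves β₁ from 3.8577 to 4.9197, i.e. it increases by 1.0620 (+27.5%).

x = 13.88 lies well outside the original x-range [3.16, 7.01] (x̄ ≈ 5.74), so this observation has high leverage and can move the slope substantially.

Step 1: Update the sums with the new point (n goes from 9 to 10)
Σx  = 51.65 + 13.88 = 65.53
Σy  = 302.08 + 75.34 = 377.42
Σx² = 308.3045 + 13.88² = 308.3045 + 192.6544 = 500.9589
Σxy = 1779.4753 + 13.88×75.34 = 1779.4753 + 1045.7192 = 2825.1945

Step 2: Recompute the slope with b₁ = (nΣxy − ΣxΣy) / (nΣx² − (Σx)²)
Numerator   = 10×2825.1945 − 65.53×377.42 = 28251.9450 − 24732.3326 = 3519.6124
Denominator = 10×500.9589 − 65.53² = 5009.5890 − 4294.1809 = 715.4081
b₁(new) = 3519.6124 / 715.4081 = 4.9197

(Same formula on the original sums: (9×1779.4753 − 51.65×302.08) / (9×308.3045 − 51.65²) = 412.8457 / 107.0180 = 3.8577, matching the given fit.)

Step 3: Change in slope
Δβ₁ = 4.9197 − 3.8577 = +1.0620
Relative change = +1.0620 / 3.8577 × 100% = +27.5%
→ the slope increases when the point is added.

A high-leverage point only changes the slope if it is off the original line; here y = 75.34 is above the original trend, so the slope increases.
In practice: refit with and without it and report both if conclusions differ.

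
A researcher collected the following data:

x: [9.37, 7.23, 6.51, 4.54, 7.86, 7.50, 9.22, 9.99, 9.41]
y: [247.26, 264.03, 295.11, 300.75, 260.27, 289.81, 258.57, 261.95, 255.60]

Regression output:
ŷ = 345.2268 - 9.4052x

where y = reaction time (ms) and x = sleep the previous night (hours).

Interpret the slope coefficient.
An increase of one hour in sleep is associated with a 9.4052 ms decrease in predicted reaction time.

β₁ = -9.4052 is the change in predicted reaction time (ms) per additional hour of sleep.

Interpretation:
- Sleep up by 1 hour → predicted reaction time decreases by 9.4052 ms
- The effect is assumed constant over the observed range of x (linearity)

The intercept β₀ = 345.2268 is the predicted reaction time when sleep = 0; since the smallest observed x is 4.54, this is an extrapolation and mainly anchors the line.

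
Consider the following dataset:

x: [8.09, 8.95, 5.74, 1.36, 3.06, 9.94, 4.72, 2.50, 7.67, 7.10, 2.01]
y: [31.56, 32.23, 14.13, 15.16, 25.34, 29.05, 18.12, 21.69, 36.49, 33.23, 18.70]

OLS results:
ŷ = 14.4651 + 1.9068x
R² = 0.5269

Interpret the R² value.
The model explains 52.69% of the variance in y (R² = 0.5269), leaving 47.31% unexplained; the fit is moderate.

R² (coefficient of determination) measures the proportion of variance in y explained by the regression model.

Here R² = 0.5269:
- Explained: 52.69% of the variation in y
- Unexplained (residual): 100% − 52.69% = 47.31%
- Rule of thumb (below 0.3 weak; 0.3 to below 0.7 moderate; 0.7 and above strong) → moderate

Note: R² says nothing about causation, and a high R² does not by itself mean the linear form is appropriate — check the residuals.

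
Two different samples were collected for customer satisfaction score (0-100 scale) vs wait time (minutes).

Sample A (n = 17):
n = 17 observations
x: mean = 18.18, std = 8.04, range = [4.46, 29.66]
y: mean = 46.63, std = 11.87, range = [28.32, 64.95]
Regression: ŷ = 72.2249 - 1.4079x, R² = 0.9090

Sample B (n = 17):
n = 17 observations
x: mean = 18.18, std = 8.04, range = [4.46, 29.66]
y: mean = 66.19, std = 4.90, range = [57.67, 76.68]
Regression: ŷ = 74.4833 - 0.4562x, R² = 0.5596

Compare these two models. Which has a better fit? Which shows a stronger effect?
Model A has the better fit (R² = 0.9090 vs 0.5596). Model A shows the stronger effect (|β₁| = 1.4079 vs 0.4562).

Model Comparison:

Goodness of fit (R²):
- Model A: R² = 0.9090 → 90.90% of variance in satisfaction score explained
- Model B: R² = 0.5596 → 55.96% of variance in satisfaction score explained
- 0.9090 > 0.5596 → Model A has the better fit

Effect size (slope magnitude):
- Model A: β₁ = -1.4079 → predicted satisfaction score falls 1.4079 points per additional minute of wait time
- Model B: β₁ = -0.4562 → predicted satisfaction score falls 0.4562 points per additional minute of wait time
- |-1.4079| > |-0.4562| → Model A shows the stronger marginal effect

Notes:
- R² measures how tightly points cluster around the line; β₁ measures how steep the line is — they answer different questions.
- A better fit (higher R²) doesn't necessarily mean a more important relationship.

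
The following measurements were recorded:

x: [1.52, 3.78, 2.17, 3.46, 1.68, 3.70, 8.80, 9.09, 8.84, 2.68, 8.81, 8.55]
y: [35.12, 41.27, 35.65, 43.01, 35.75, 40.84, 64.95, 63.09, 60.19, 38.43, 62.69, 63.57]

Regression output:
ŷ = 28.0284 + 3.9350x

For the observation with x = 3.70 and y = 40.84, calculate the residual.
Residual = -1.7479

The residual is the difference between the actual value and the predicted value:

Residual = y - ŷ

Step 1: Calculate predicted value
ŷ = 28.0284 + 3.9350 × 3.70
ŷ = 42.5879

Step 2: Calculate residual
Residual = 40.84 - 42.5879
Residual = -1.7479

Interpretation: the model overestimates the actual value by 1.7479 at this point (negative residual → observation lies below the fitted line).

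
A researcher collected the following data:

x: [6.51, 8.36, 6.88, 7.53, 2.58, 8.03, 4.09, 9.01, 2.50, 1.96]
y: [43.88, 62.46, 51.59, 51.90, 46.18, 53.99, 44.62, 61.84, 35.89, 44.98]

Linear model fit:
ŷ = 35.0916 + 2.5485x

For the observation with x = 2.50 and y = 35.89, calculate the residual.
Residual = -5.5729

The residual is the difference between the actual value and the predicted value:

Residual = y - ŷ

Step 1: Calculate predicted value
ŷ = 35.0916 + 2.5485 × 2.50
ŷ = 41.4629

Step 2: Calculate residual
Residual = 35.89 - 41.4629
Residual = -5.5729

The residual is negative, so the observed y = 35.89 sits below the regression line (the line overestimates it by 5.5729).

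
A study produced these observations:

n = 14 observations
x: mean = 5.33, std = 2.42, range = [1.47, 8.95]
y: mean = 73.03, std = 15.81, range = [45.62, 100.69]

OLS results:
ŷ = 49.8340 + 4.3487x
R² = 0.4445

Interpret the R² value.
About 44.45% of the variability in y is accounted for by the regression on x (R² = 0.4445) — a moderate linear fit.

R² = 1 − SS_res/SS_tot compares the residual scatter to the total scatter of y about its mean.

Here R² = 0.4445:
- Explained: 44.45% of the variation in y
- Unexplained (residual): 100% − 44.45% = 55.55%
- Rule of thumb (below 0.3 weak; 0.3 to below 0.7 moderate; 0.7 and above strong) → moderate

Note: R² never decreases when predictors are added, so it should not be used alone to compare models of different size.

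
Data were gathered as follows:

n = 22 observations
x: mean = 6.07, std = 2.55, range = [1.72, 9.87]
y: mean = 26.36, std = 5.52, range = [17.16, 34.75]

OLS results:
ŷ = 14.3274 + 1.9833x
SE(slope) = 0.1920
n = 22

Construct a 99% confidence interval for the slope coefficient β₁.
The 99% CI for β₁ is (1.4370, 2.5296)

Confidence interval for the slope:

The 99% CI for β₁ is: β̂₁ ± t*(α/2, n-2) × SE(β̂₁)

Step 1: Find critical t-value
- Confidence level = 0.99
- Degrees of freedom = n - 2 = 22 - 2 = 20
- t*(α/2, 20) = 2.8453

Step 2: Calculate margin of error
Margin = 2.8453 × 0.1920 = 0.5463

Step 3: Construct interval
CI = 1.9833 ± 0.5463
CI = (1.4370, 2.5296)

Interpretation: intervals built this way capture the true β₁ in 99% of repeated samples; here the plausible range for the per-unit effect of x on y is 1.4370 to 2.5296.
The interval does not include 0, suggesting a significant linear relationship.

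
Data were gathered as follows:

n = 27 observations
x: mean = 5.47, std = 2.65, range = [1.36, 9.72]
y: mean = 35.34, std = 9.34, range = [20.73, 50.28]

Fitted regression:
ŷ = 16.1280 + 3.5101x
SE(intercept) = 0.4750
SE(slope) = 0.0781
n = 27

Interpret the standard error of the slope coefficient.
SE(β̂₁) = 0.0781 is the estimated standard deviation of the slope estimate across repeated samples; relative to β̂₁ = 3.5101 that is 2.2%, a precise estimate.

SE(β̂₁) = s / √Sxx, where s is the residual standard deviation and Sxx = Σ(x − x̄)². It is the yardstick for how far β̂₁ = 3.5101 could plausibly be from the true slope.

Relative precision:
- SE / |β̂₁| = 0.0781 / 3.5101 = 2.2%
- Rule of thumb (under 20%: precise; 20% to under 50%: moderately precise; 50% or more: imprecise) → precise

Link to the t-test: t = β̂₁ / SE(β̂₁) = 3.5101 / 0.0781 = 44.9437, the statistic for H₀: β₁ = 0.

What drives SE(β̂₁): wider spread of x values → smaller SE.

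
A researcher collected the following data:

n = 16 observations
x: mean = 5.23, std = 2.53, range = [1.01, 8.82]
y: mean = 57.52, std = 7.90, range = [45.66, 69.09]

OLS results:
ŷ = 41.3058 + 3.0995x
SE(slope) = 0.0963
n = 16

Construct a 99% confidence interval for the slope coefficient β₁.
The 99% CI for β₁ is (2.8128, 3.3862)

Confidence interval for the slope:

The 99% CI for β₁ is: β̂₁ ± t*(α/2, n-2) × SE(β̂₁)

Step 1: Find critical t-value
- Confidence level = 0.99
- Degrees of freedom = n - 2 = 16 - 2 = 14
- t*(α/2, 14) = 2.9768

Step 2: Calculate margin of error
Margin = 2.9768 × 0.0963 = 0.2867

Step 3: Construct interval
CI = 3.0995 ± 0.2867
CI = (2.8128, 3.3862)

Interpretation: We are 99% confident that the true slope β₁ lies between 2.8128 and 3.3862.
Since 0 is outside the interval, a two-sided test at α = 0.01 would reject H₀: β₁ = 0.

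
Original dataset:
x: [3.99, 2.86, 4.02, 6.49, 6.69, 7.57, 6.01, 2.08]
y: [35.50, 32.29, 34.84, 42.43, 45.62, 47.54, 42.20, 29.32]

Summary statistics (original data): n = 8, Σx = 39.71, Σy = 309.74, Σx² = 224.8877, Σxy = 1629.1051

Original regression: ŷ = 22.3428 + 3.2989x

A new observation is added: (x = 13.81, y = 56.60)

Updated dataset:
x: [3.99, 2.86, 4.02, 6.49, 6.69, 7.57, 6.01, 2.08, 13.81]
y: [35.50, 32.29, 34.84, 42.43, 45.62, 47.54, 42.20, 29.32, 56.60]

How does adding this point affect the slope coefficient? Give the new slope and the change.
New slope β₁ = 2.3860 versus 3.2989 before: a change of -0.9129 (-27.7%).

The new point has HIGH LEVERAGE: x = 13.81 is far from the original mean x̄ = 39.71/8 ≈ 4.96 (original range [2.08, 7.57]).

Step 1: Update the sums with the new point (n goes from 8 to 9)
Σx  = 39.71 + 13.81 = 53.52
Σy  = 309.74 + 56.60 = 366.34
Σx² = 224.8877 + 13.81² = 224.8877 + 190.7161 = 415.6038
Σxy = 1629.1051 + 13.81×56.60 = 1629.1051 + 781.6460 = 2410.7511

Step 2: Recompute the slope with b₁ = (nΣxy − ΣxΣy) / (nΣx² − (Σx)²)
Numerator   = 9×2410.7511 − 53.52×366.34 = 21696.7599 − 19606.5168 = 2090.2431
Denominator = 9×415.6038 − 53.52² = 3740.4342 − 2864.3904 = 876.0438
b₁(new) = 2090.2431 / 876.0438 = 2.3860

(Same formula on the original sums: (8×1629.1051 − 39.71×309.74) / (8×224.8877 − 39.71²) = 733.0654 / 222.2175 = 3.2989, matching the given fit.)

Step 3: Change in slope
Δβ₁ = 2.3860 − 3.2989 = -0.9129
Relative change = -0.9129 / 3.2989 × 100% = -27.7%
→ the slope decreases when the point is added.

Because the point sits below the extension of the original line at a high-leverage x, it tilts the fit down.
In practice: examine leverage (hᵢ) and Cook's distance rather than deleting it automatically; investigate whether it comes from the same population as the rest of the sample.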